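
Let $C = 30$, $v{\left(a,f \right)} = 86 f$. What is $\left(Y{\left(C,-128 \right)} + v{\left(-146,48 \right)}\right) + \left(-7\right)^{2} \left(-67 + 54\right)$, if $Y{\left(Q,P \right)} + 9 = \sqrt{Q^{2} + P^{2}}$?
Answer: $3482 + 2 \sqrt{4321} \approx 3613.5$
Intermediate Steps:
$Y{\left(Q,P \right)} = -9 + \sqrt{P^{2} + Q^{2}}$ ($Y{\left(Q,P \right)} = -9 + \sqrt{Q^{2} + P^{2}} = -9 + \sqrt{P^{2} + Q^{2}}$)
$\left(Y{\left(C,-128 \right)} + v{\left(-146,48 \right)}\right) + \left(-7\right)^{2} \left(-67 + 54\right) = \left(\left(-9 + \sqrt{\left(-128\right)^{2} + 30^{2}}\right) + 86 \cdot 48\right) + \left(-7\right)^{2} \left(-67 + 54\right) = \left(\left(-9 + \sqrt{16384 + 900}\right) + 4128\right) + 49 \left(-13\right) = \left(\left(-9 + \sqrt{17284}\right) + 4128\right) - 637 = \left(\left(-9 + 2 \sqrt{4321}\right) + 4128\right) - 637 = \left(4119 + 2 \sqrt{4321}\right) - 637 = 3482 + 2 \sqrt{4321}$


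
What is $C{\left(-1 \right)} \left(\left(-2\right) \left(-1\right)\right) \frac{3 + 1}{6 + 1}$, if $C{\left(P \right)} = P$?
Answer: $- \frac{8}{7} \approx -1.1429$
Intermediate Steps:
$C{\left(-1 \right)} \left(\left(-2\right) \left(-1\right)\right) \frac{3 + 1}{6 + 1} = - \left(-2\right) \left(-1\right) \frac{3 + 1}{6 + 1} = \left(-1\right) 2 \cdot \frac{4}{7} = - 2 \cdot 4 \cdot \frac{1}{7} = \left(-2\right) \frac{4}{7} = - \frac{8}{7}$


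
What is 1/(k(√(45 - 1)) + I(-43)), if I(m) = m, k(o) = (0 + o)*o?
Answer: 1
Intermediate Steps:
k(o) = o² (k(o) = o*o = o²)
1/(k(√(45 - 1)) + I(-43)) = 1/((√(45 - 1))² - 43) = 1/((√44)² - 43) = 1/((2*√11)² - 43) = 1/(44 - 43) = 1/1 = 1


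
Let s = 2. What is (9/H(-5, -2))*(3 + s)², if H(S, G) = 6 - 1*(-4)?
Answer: 45/2 ≈ 22.500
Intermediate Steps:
H(S, G) = 10 (H(S, G) = 6 + 4 = 10)
(9/H(-5, -2))*(3 + s)² = (9/10)*(3 + 2)² = ((⅒)*9)*5² = (9/10)*25 = 45/2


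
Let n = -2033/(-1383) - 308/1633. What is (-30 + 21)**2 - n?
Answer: 180039634/2258439 ≈ 79.719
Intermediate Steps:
n = 2893925/2258439 (n = -2033*(-1/1383) - 308*1/1633 = 2033/1383 - 308/1633 = 2893925/2258439 ≈ 1.2814)
(-30 + 21)**2 - n = (-30 + 21)**2 - 1*2893925/2258439 = (-9)**2 - 2893925/2258439 = 81 - 2893925/2258439 = 180039634/2258439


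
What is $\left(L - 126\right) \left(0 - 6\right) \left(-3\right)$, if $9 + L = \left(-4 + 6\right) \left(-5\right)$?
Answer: $-2610$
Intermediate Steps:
$L = -19$ ($L = -9 + \left(-4 + 6\right) \left(-5\right) = -9 + 2 \left(-5\right) = -9 - 10 = -19$)
$\left(L - 126\right) \left(0 - 6\right) \left(-3\right) = \left(-19 - 126\right) \left(0 - 6\right) \left(-3\right) = - 145 \left(\left(-6\right) \left(-3\right)\right) = \left(-145\right) 18 = -2610$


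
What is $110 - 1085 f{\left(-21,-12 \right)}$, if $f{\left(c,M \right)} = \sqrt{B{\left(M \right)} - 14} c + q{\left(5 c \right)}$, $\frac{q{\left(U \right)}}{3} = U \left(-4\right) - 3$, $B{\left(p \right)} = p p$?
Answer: $-1357225 + 22785 \sqrt{130} \approx -1.0974 \cdot 10^{6}$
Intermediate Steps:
$B{\left(p \right)} = p^{2}$
$q{\left(U \right)} = -9 - 12 U$ ($q{\left(U \right)} = 3 \left(U \left(-4\right) - 3\right) = 3 \left(- 4 U - 3\right) = 3 \left(-3 - 4 U\right) = -9 - 12 U$)
$f{\left(c,M \right)} = -9 - 60 c + c \sqrt{-14 + M^{2}}$ ($f{\left(c,M \right)} = \sqrt{M^{2} - 14} c - \left(9 + 12 \cdot 5 c\right) = \sqrt{-14 + M^{2}} c - \left(9 + 60 c\right) = c \sqrt{-14 + M^{2}} - \left(9 + 60 c\right) = -9 - 60 c + c \sqrt{-14 + M^{2}}$)
$110 - 1085 f{\left(-21,-12 \right)} = 110 - 1085 \left(-9 - -1260 - 21 \sqrt{-14 + \left(-12\right)^{2}}\right) = 110 - 1085 \left(-9 + 1260 - 21 \sqrt{-14 + 144}\right) = 110 - 1085 \left(-9 + 1260 - 21 \sqrt{130}\right) = 110 - 1085 \left(1251 - 21 \sqrt{130}\right) = 110 - \left(1357335 - 22785 \sqrt{130}\right) = -1357225 + 22785 \sqrt{130}$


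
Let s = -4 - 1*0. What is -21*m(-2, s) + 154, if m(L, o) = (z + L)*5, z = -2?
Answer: 574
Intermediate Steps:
s = -4 (s = -4 + 0 = -4)
m(L, o) = -10 + 5*L (m(L, o) = (-2 + L)*5 = -10 + 5*L)
-21*m(-2, s) + 154 = -21*(-10 + 5*(-2)) + 154 = -21*(-10 - 10) + 154 = -21*(-20) + 154 = 420 + 154 = 574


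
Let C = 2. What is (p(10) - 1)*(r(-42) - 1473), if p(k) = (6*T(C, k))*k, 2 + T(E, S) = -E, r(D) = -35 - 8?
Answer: 365356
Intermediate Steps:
r(D) = -43
T(E, S) = -2 - E
p(k) = -24*k (p(k) = (6*(-2 - 1*2))*k = (6*(-2 - 2))*k = (6*(-4))*k = -24*k)
(p(10) - 1)*(r(-42) - 1473) = (-24*10 - 1)*(-43 - 1473) = (-240 - 1)*(-1516) = -241*(-1516) = 365356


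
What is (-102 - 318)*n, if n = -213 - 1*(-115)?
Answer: 41160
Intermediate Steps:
n = -98 (n = -213 + 115 = -98)
(-102 - 318)*n = (-102 - 318)*(-98) = -420*(-98) = 41160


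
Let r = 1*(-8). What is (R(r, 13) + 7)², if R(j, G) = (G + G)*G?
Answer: 119025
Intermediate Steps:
r = -8
R(j, G) = 2*G² (R(j, G) = (2*G)*G = 2*G²)
(R(r, 13) + 7)² = (2*13² + 7)² = (2*169 + 7)² = (338 + 7)² = 345² = 119025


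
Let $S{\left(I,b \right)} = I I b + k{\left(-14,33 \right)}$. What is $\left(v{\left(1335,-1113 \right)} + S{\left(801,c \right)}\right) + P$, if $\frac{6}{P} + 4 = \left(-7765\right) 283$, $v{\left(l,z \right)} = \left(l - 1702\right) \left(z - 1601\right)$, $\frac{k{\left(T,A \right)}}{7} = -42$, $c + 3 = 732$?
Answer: $\frac{1030018044694621}{2197499} \approx 4.6872 \cdot 10^{8}$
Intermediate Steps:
$c = 729$ ($c = -3 + 732 = 729$)
$k{\left(T,A \right)} = -294$ ($k{\left(T,A \right)} = 7 \left(-42\right) = -294$)
$v{\left(l,z \right)} = \left(-1702 + l\right) \left(-1601 + z\right)$
$S{\left(I,b \right)} = -294 + b I^{2}$ ($S{\left(I,b \right)} = I I b - 294 = I^{2} b - 294 = b I^{2} - 294 = -294 + b I^{2}$)
$P = - \frac{6}{2197499}$ ($P = \frac{6}{-4 - 2197495} = \frac{6}{-2197499} = 6 \left(- \frac{1}{2197499}\right) = - \frac{6}{2197499} \approx -2.7304 \cdot 10^{-6}$)
$\left(v{\left(1335,-1113 \right)} + S{\left(801,c \right)}\right) + P = \left(\left(2724902 - -1894326 - 2137335 + 1335 \left(-1113\right)\right) - \left(294 - 729 \cdot 801^{2}\right)\right) - \frac{6}{2197499} = \left(\left(2724902 + 1894326 - 2137335 - 1485855\right) + \left(-294 + 729 \cdot 641601\right)\right) - \frac{6}{2197499} = \left(996038 + \left(-294 + 467727129\right)\right) - \frac{6}{2197499} = \left(996038 + 467726835\right) - \frac{6}{2197499} = 468722873 - \frac{6}{2197499} = \frac{1030018044694621}{2197499}$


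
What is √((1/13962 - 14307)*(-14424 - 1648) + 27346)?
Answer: √11207414139172134/6981 ≈ 15165.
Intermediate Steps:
√((1/13962 - 14307)*(-14424 - 1648) + 27346) = √((1/13962 - 14307)*(-16072) + 27346) = √(-199754333/13962*(-16072) + 27346) = √(1605225819988/6981 + 27346) = √(1605416722414/6981) = √11207414139172134/6981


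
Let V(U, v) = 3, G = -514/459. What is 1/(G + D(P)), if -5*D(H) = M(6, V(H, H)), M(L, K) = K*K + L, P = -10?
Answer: -459/1891 ≈ -0.24273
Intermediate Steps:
G = -514/459 (G = -514*1/459 = -514/459 ≈ -1.1198)
M(L, K) = L + K² (M(L, K) = K² + L = L + K²)
D(H) = -3 (D(H) = -(6 + 3²)/5 = -(6 + 9)/5 = -⅕*15 = -3)
1/(G + D(P)) = 1/(-514/459 - 3) = 1/(-1891/459) = -459/1891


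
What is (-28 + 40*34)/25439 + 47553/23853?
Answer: 413824321/202265489 ≈ 2.0459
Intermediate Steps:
(-28 + 40*34)/25439 + 47553/23853 = (-28 + 1360)*(1/25439) + 47553*(1/23853) = 1332*(1/25439) + 15851/7951 = 1332/25439 + 15851/7951 = 413824321/202265489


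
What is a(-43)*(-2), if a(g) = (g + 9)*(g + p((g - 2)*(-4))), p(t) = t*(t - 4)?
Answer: 2151316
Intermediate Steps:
p(t) = t*(-4 + t)
a(g) = (9 + g)*(g + (4 - 4*g)*(8 - 4*g)) (a(g) = (g + 9)*(g + ((g - 2)*(-4))*(-4 + (g - 2)*(-4))) = (9 + g)*(g + ((-2 + g)*(-4))*(-4 + (-2 + g)*(-4))) = (9 + g)*(g + (8 - 4*g)*(-4 + (8 - 4*g))) = (9 + g)*(g + (8 - 4*g)*(4 - 4*g)) = (9 + g)*(g + (4 - 4*g)*(8 - 4*g)))
a(-43)*(-2) = (288 - 391*(-43) + 16*(-43)³ + 97*(-43)²)*(-2) = (288 + 16813 + 16*(-79507) + 97*1849)*(-2) = (288 + 16813 - 1272112 + 179353)*(-2) = -1075658*(-2) = 2151316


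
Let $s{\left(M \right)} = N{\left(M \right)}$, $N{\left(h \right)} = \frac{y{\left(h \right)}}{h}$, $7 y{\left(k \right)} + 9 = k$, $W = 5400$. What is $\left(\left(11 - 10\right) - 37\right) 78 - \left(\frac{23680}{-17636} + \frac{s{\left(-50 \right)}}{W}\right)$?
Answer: $- \frac{23387903540131}{8333010000} \approx -2806.7$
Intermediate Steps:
$y{\left(k \right)} = - \frac{9}{7} + \frac{k}{7}$
$N{\left(h \right)} = \frac{- \frac{9}{7} + \frac{h}{7}}{h}$
$s{\left(M \right)} = \frac{-9 + M}{7 M}$
$\left(\left(11 - 10\right) - 37\right) 78 - \left(\frac{23680}{-17636} + \frac{s{\left(-50 \right)}}{W}\right) = \left(\left(11 - 10\right) - 37\right) 78 - \left(\frac{23680}{-17636} + \frac{\frac{1}{7} \frac{1}{-50} \left(-9 - 50\right)}{5400}\right) = \left(1 - 37\right) 78 - \left(23680 \left(- \frac{1}{17636}\right) + \frac{1}{7} \left(- \frac{1}{50}\right) \left(-59\right) \frac{1}{5400}\right) = \left(-36\right) 78 - \left(- \frac{5920}{4409} + \frac{59}{350} \cdot \frac{1}{5400}\right) = -2808 - \left(- \frac{5920}{4409} + \frac{59}{1890000}\right) = -2808 - - \frac{11188539869}{8333010000} = -2808 + \frac{11188539869}{8333010000} = - \frac{23387903540131}{8333010000}$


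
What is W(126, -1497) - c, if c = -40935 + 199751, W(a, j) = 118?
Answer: -158698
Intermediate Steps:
c = 158816
W(126, -1497) - c = 118 - 1*158816 = 118 - 158816 = -158698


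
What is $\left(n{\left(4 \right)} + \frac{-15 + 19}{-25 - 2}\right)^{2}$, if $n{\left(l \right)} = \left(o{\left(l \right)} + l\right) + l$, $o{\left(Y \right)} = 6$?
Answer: $\frac{139876}{729} \approx 191.87$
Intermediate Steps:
$n{\left(l \right)} = 6 + 2 l$ ($n{\left(l \right)} = \left(6 + l\right) + l = 6 + 2 l$)
$\left(n{\left(4 \right)} + \frac{-15 + 19}{-25 - 2}\right)^{2} = \left(\left(6 + 2 \cdot 4\right) + \frac{-15 + 19}{-25 - 2}\right)^{2} = \left(\left(6 + 8\right) + \frac{4}{-27}\right)^{2} = \left(14 + 4 \left(- \frac{1}{27}\right)\right)^{2} = \left(14 - \frac{4}{27}\right)^{2} = \left(\frac{374}{27}\right)^{2} = \frac{139876}{729}$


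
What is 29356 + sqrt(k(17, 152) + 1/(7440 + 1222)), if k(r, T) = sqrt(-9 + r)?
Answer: 29356 + sqrt(8662 + 150060488*sqrt(2))/8662 ≈ 29358.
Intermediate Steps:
29356 + sqrt(k(17, 152) + 1/(7440 + 1222)) = 29356 + sqrt(sqrt(-9 + 17) + 1/(7440 + 1222)) = 29356 + sqrt(sqrt(8) + 1/8662) = 29356 + sqrt(2*sqrt(2) + 1/8662) = 29356 + sqrt(1/8662 + 2*sqrt(2))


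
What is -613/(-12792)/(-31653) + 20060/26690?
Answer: 47778714527/63570112632 ≈ 0.75159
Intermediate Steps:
-613/(-12792)/(-31653) + 20060/26690 = -613*(-1/12792)*(-1/31653) + 20060*(1/26690) = (613/12792)*(-1/31653) + 118/157 = -613/404905176 + 118/157 = 47778714527/63570112632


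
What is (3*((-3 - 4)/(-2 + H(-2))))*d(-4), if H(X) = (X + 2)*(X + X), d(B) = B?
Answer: -42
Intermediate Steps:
H(X) = 2*X*(2 + X) (H(X) = (2 + X)*(2*X) = 2*X*(2 + X))
(3*((-3 - 4)/(-2 + H(-2))))*d(-4) = (3*((-3 - 4)/(-2 + 2*(-2)*(2 - 2))))*(-4) = (3*(-7/(-2 + 2*(-2)*0)))*(-4) = (3*(-7/(-2 + 0)))*(-4) = (3*(-7/(-2)))*(-4) = (3*(-7*(-1/2)))*(-4) = (3*(7/2))*(-4) = (21/2)*(-4) = -42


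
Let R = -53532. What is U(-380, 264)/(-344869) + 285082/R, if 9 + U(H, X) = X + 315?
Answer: -2588064671/485829666 ≈ -5.3271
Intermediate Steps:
U(H, X) = 306 + X (U(H, X) = -9 + (X + 315) = -9 + (315 + X) = 306 + X)
U(-380, 264)/(-344869) + 285082/R = (306 + 264)/(-344869) + 285082/(-53532) = 570*(-1/344869) + 285082*(-1/53532) = -30/18151 - 142541/26766 = -2588064671/485829666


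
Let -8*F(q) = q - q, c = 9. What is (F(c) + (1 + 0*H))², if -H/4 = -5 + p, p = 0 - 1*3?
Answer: 1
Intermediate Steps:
p = -3 (p = 0 - 3 = -3)
H = 32 (H = -4*(-5 - 3) = -4*(-8) = 32)
F(q) = 0 (F(q) = -(q - q)/8 = -⅛*0 = 0)
(F(c) + (1 + 0*H))² = (0 + (1 + 0*32))² = (0 + (1 + 0))² = (0 + 1)² = 1² = 1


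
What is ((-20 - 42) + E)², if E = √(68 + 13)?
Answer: 2809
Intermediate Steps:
E = 9 (E = √81 = 9)
((-20 - 42) + E)² = ((-20 - 42) + 9)² = (-62 + 9)² = (-53)² = 2809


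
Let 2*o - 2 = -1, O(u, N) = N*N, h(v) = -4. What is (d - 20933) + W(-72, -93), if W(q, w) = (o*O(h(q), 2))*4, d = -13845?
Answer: -34770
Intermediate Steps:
O(u, N) = N²
o = ½ (o = 1 + (½)*(-1) = 1 - ½ = ½ ≈ 0.50000)
W(q, w) = 8 (W(q, w) = ((½)*2²)*4 = ((½)*4)*4 = 2*4 = 8)
(d - 20933) + W(-72, -93) = (-13845 - 20933) + 8 = -34778 + 8 = -34770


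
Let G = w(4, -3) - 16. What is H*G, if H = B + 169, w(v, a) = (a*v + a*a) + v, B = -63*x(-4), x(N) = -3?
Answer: -5370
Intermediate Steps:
B = 189 (B = -63*(-3) = 189)
w(v, a) = v + a**2 + a*v (w(v, a) = (a*v + a**2) + v = (a**2 + a*v) + v = v + a**2 + a*v)
G = -15 (G = (4 + (-3)**2 - 3*4) - 16 = (4 + 9 - 12) - 16 = 1 - 16 = -15)
H = 358 (H = 189 + 169 = 358)
H*G = 358*(-15) = -5370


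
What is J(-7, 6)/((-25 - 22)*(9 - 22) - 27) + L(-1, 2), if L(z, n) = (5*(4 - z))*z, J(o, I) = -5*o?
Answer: -14565/584 ≈ -24.940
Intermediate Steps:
L(z, n) = z*(20 - 5*z) (L(z, n) = (20 - 5*z)*z = z*(20 - 5*z))
J(-7, 6)/((-25 - 22)*(9 - 22) - 27) + L(-1, 2) = (-5*(-7))/((-25 - 22)*(9 - 22) - 27) + 5*(-1)*(4 - 1*(-1)) = 35/(-47*(-13) - 27) + 5*(-1)*(4 + 1) = 35/(611 - 27) + 5*(-1)*5 = 35/584 - 25 = -14565/584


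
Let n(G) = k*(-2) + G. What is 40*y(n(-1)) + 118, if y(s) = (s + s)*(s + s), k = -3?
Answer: 4118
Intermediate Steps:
n(G) = 6 + G (n(G) = -3*(-2) + G = 6 + G)
y(s) = 4*s**2 (y(s) = (2*s)*(2*s) = 4*s**2)
40*y(n(-1)) + 118 = 40*(4*(6 - 1)**2) + 118 = 40*(4*5**2) + 118 = 40*(4*25) + 118 = 40*100 + 118 = 4000 + 118 = 4118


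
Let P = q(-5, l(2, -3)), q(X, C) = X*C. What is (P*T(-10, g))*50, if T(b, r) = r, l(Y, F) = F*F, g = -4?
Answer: 9000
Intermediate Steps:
l(Y, F) = F²
q(X, C) = C*X
P = -45 (P = (-3)²*(-5) = 9*(-5) = -45)
(P*T(-10, g))*50 = -45*(-4)*50 = 180*50 = 9000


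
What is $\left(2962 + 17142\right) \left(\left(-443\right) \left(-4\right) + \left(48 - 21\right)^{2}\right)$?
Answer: $50280104$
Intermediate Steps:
$\left(2962 + 17142\right) \left(\left(-443\right) \left(-4\right) + \left(48 - 21\right)^{2}\right) = 20104 \left(1772 + 27^{2}\right) = 20104 \left(1772 + 729\right) = 20104 \cdot 2501 = 50280104$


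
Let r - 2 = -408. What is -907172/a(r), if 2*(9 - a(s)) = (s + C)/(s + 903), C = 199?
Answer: -901728968/9153 ≈ -98517.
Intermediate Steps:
r = -406 (r = 2 - 408 = -406)
a(s) = 9 - (199 + s)/(2*(903 + s)) (a(s) = 9 - (s + 199)/(2*(s + 903)) = 9 - (199 + s)/(2*(903 + s)))
-907172/a(r) = -907172*2*(903 - 406)/(16055 + 17*(-406)) = -907172*994/(16055 - 6902) = -907172/((½)*(1/497)*9153) = -907172/9153/994 = -907172*994/9153 = -901728968/9153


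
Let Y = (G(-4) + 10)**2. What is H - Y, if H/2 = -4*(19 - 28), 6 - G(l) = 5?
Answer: -49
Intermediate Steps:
G(l) = 1 (G(l) = 6 - 1*5 = 6 - 5 = 1)
Y = 121 (Y = (1 + 10)**2 = 11**2 = 121)
H = 72 (H = 2*(-4*(19 - 28)) = 2*(-4*(-9)) = 2*36 = 72)
H - Y = 72 - 1*121 = 72 - 121 = -49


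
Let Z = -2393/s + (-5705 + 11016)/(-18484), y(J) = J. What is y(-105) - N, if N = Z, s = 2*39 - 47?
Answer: -15768567/573004 ≈ -27.519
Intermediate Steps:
s = 31 (s = 78 - 47 = 31)
Z = -44396853/573004 (Z = -2393/31 + (-5705 + 11016)/(-18484) = -2393*1/31 + 5311*(-1/18484) = -2393/31 - 5311/18484 = -44396853/573004 ≈ -77.481)
N = -44396853/573004 ≈ -77.481
y(-105) - N = -105 - 1*(-44396853/573004) = -105 + 44396853/573004 = -15768567/573004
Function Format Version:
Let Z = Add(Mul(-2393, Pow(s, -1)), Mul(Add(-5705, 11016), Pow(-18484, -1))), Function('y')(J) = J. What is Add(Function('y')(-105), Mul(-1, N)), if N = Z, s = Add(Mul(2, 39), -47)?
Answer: Rational(-15768567, 573004) ≈ -27.519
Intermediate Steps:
s = 31 (s = Add(78, -47) = 31)
Z = Rational(-44396853, 573004) (Z = Add(Mul(-2393, Pow(31, -1)), Mul(Add(-5705, 11016), Pow(-18484, -1))) = Add(Mul(-2393, Rational(1, 31)), Mul(5311, Rational(-1, 18484))) = Add(Rational(-2393, 31), Rational(-5311, 18484)) = Rational(-44396853, 573004) ≈ -77.481)
N = Rational(-44396853, 573004) ≈ -77.481
Add(Function('y')(-105), Mul(-1, N)) = Add(-105, Mul(-1, Rational(-44396853, 573004))) = Add(-105, Rational(44396853, 573004)) = Rational(-15768567, 573004)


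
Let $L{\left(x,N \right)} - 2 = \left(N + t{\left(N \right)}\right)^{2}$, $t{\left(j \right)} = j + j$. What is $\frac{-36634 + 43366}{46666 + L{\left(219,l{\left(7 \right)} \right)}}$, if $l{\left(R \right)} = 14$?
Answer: $\frac{561}{4036} \approx 0.139$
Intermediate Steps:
$t{\left(j \right)} = 2 j$
$L{\left(x,N \right)} = 2 + 9 N^{2}$ ($L{\left(x,N \right)} = 2 + \left(N + 2 N\right)^{2} = 2 + \left(3 N\right)^{2} = 2 + 9 N^{2}$)
$\frac{-36634 + 43366}{46666 + L{\left(219,l{\left(7 \right)} \right)}} = \frac{-36634 + 43366}{46666 + \left(2 + 9 \cdot 14^{2}\right)} = \frac{6732}{46666 + \left(2 + 9 \cdot 196\right)} = \frac{6732}{46666 + \left(2 + 1764\right)} = \frac{6732}{46666 + 1766} = \frac{6732}{48432} = 6732 \cdot \frac{1}{48432} = \frac{561}{4036}$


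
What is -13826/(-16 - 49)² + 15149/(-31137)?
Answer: -494504687/131553825 ≈ -3.7590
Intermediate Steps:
-13826/(-16 - 49)² + 15149/(-31137) = -13826/((-65)²) + 15149*(-1/31137) = -13826/4225 - 15149/31137 = -494504687/131553825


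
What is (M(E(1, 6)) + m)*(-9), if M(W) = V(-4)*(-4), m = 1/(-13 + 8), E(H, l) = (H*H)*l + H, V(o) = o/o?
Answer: 189/5 ≈ 37.800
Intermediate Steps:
V(o) = 1
E(H, l) = H + l*H² (E(H, l) = H²*l + H = l*H² + H = H + l*H²)
m = -⅕ (m = 1/(-5) = -⅕ ≈ -0.20000)
M(W) = -4 (M(W) = 1*(-4) = -4)
(M(E(1, 6)) + m)*(-9) = (-4 - ⅕)*(-9) = -21/5*(-9) = 189/5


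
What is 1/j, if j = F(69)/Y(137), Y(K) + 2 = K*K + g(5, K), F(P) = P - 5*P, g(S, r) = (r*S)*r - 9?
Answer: -112603/276 ≈ -407.98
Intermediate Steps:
g(S, r) = -9 + S*r² (g(S, r) = (S*r)*r - 9 = S*r² - 9 = -9 + S*r²)
F(P) = -4*P
Y(K) = -11 + 6*K² (Y(K) = -2 + (K*K + (-9 + 5*K²)) = -2 + (K² + (-9 + 5*K²)) = -2 + (-9 + 6*K²) = -11 + 6*K²)
j = -276/112603 (j = (-4*69)/(-11 + 6*137²) = -276/(-11 + 6*18769) = -276/(-11 + 112614) = -276/112603 ≈ -0.0024511)
1/j = 1/(-276/112603) = -112603/276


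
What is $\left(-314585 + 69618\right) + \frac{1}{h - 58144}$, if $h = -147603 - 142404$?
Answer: $- \frac{85285506018}{348151} \approx -2.4497 \cdot 10^{5}$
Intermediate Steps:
$h = -290007$ ($h = -147603 - 142404 = -290007$)
$\left(-314585 + 69618\right) + \frac{1}{h - 58144} = \left(-314585 + 69618\right) + \frac{1}{-290007 - 58144} = -244967 + \frac{1}{-348151} = -244967 - \frac{1}{348151} = - \frac{85285506018}{348151}$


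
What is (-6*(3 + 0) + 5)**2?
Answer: 169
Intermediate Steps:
(-6*(3 + 0) + 5)**2 = (-6*3 + 5)**2 = (-18 + 5)**2 = (-13)**2 = 169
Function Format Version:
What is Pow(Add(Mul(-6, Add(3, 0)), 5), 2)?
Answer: 169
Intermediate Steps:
Pow(Add(Mul(-6, Add(3, 0)), 5), 2) = Pow(Add(Mul(-6, 3), 5), 2) = Pow(Add(-18, 5), 2) = Pow(-13, 2) = 169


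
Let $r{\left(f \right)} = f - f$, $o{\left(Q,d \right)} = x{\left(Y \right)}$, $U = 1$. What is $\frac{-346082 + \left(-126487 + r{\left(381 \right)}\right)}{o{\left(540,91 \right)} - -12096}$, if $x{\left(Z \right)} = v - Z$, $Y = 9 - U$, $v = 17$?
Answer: $- \frac{157523}{4035} \approx -39.039$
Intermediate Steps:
$Y = 8$ ($Y = 9 - 1 = 8$)
$x{\left(Z \right)} = 17 - Z$
$o{\left(Q,d \right)} = 9$ ($o{\left(Q,d \right)} = 17 - 8 = 9$)
$r{\left(f \right)} = 0$
$\frac{-346082 + \left(-126487 + r{\left(381 \right)}\right)}{o{\left(540,91 \right)} - -12096} = \frac{-346082 + \left(-126487 + 0\right)}{9 - -12096} = \frac{-346082 - 126487}{9 + 12096} = - \frac{472569}{12105} = \left(-472569\right) \frac{1}{12105} = - \frac{157523}{4035}$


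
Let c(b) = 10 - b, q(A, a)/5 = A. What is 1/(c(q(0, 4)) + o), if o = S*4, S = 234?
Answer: 1/946 ≈ 0.0010571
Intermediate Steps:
q(A, a) = 5*A
o = 936 (o = 234*4 = 936)
1/(c(q(0, 4)) + o) = 1/((10 - 5*0) + 936) = 1/((10 - 1*0) + 936) = 1/((10 + 0) + 936) = 1/(10 + 936) = 1/946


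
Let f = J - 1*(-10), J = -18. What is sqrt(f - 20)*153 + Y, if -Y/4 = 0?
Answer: 306*I*sqrt(7) ≈ 809.6*I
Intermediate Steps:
Y = 0 (Y = -4*0 = 0)
f = -8 (f = -18 - 1*(-10) = -18 + 10 = -8)
sqrt(f - 20)*153 + Y = sqrt(-8 - 20)*153 + 0 = sqrt(-28)*153 + 0 = (2*I*sqrt(7))*153 + 0 = 306*I*sqrt(7) + 0 = 306*I*sqrt(7)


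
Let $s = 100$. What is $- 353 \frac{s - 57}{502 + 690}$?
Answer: $- \frac{15179}{1192} \approx -12.734$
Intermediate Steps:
$- 353 \frac{s - 57}{502 + 690} = - 353 \frac{100 - 57}{502 + 690} = - 353 \cdot \frac{43}{1192} = - 353 \cdot 43 \cdot \frac{1}{1192} = \left(-353\right) \frac{43}{1192} = - \frac{15179}{1192}$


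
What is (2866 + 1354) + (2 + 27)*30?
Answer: 5090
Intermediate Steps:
(2866 + 1354) + (2 + 27)*30 = 4220 + 29*30 = 4220 + 870 = 5090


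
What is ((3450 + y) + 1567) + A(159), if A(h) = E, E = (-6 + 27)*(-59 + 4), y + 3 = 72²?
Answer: 9043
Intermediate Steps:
y = 5181 (y = -3 + 72² = -3 + 5184 = 5181)
E = -1155 (E = 21*(-55) = -1155)
A(h) = -1155
((3450 + y) + 1567) + A(159) = ((3450 + 5181) + 1567) - 1155 = (8631 + 1567) - 1155 = 10198 - 1155 = 9043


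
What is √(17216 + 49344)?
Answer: 32*√65 ≈ 257.99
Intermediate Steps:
√(17216 + 49344) = √66560 = 32*√65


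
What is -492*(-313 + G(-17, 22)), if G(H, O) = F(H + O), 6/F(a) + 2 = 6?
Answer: 153258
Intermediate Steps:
F(a) = 3/2 (F(a) = 6/(-2 + 6) = 6/4 = 6*(1/4) = 3/2)
G(H, O) = 3/2
-492*(-313 + G(-17, 22)) = -492*(-313 + 3/2) = -492*(-623/2) = 153258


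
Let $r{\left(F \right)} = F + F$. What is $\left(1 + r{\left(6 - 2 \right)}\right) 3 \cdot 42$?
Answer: $1134$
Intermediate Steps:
$r{\left(F \right)} = 2 F$
$\left(1 + r{\left(6 - 2 \right)}\right) 3 \cdot 42 = \left(1 + 2 \left(6 - 2\right)\right) 3 \cdot 42 = \left(1 + 2 \cdot 4\right) 3 \cdot 42 = \left(1 + 8\right) 3 \cdot 42 = 9 \cdot 3 \cdot 42 = 27 \cdot 42 = 1134$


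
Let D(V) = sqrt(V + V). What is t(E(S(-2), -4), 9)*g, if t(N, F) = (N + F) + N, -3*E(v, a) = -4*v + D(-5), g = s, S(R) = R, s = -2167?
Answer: -23837/3 + 4334*I*sqrt(10)/3 ≈ -7945.7 + 4568.4*I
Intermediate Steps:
g = -2167
D(V) = sqrt(2)*sqrt(V) (D(V) = sqrt(2*V) = sqrt(2)*sqrt(V))
E(v, a) = 4*v/3 - I*sqrt(10)/3 (E(v, a) = -(-4*v + sqrt(2)*sqrt(-5))/3 = -(-4*v + sqrt(2)*(I*sqrt(5)))/3 = -(-4*v + I*sqrt(10))/3 = 4*v/3 - I*sqrt(10)/3)
t(N, F) = F + 2*N (t(N, F) = (F + N) + N = F + 2*N)
t(E(S(-2), -4), 9)*g = (9 + 2*((4/3)*(-2) - I*sqrt(10)/3))*(-2167) = (9 + 2*(-8/3 - I*sqrt(10)/3))*(-2167) = (9 + (-16/3 - 2*I*sqrt(10)/3))*(-2167) = (11/3 - 2*I*sqrt(10)/3)*(-2167) = -23837/3 + 4334*I*sqrt(10)/3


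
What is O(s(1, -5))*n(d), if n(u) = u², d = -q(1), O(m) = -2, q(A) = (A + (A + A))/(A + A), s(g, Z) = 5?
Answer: -9/2 ≈ -4.5000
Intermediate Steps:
q(A) = 3/2 (q(A) = (A + 2*A)/((2*A)) = (3*A)*(1/(2*A)) = 3/2)
d = -3/2 (d = -1*3/2 = -3/2 ≈ -1.5000)
O(s(1, -5))*n(d) = -2*(-3/2)² = -2*9/4 = -9/2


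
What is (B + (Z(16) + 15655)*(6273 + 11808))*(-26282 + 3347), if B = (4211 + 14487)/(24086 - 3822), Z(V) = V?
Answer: -65843526603633735/10132 ≈ -6.4986e+12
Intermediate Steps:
B = 9349/10132 (B = 18698/20264 = 18698*(1/20264) = 9349/10132 ≈ 0.92272)
(B + (Z(16) + 15655)*(6273 + 11808))*(-26282 + 3347) = (9349/10132 + (16 + 15655)*(6273 + 11808))*(-26282 + 3347) = (9349/10132 + 15671*18081)*(-22935) = (9349/10132 + 283347351)*(-22935) = (2870875369681/10132)*(-22935) = -65843526603633735/10132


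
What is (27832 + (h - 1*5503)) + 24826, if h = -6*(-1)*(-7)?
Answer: 47113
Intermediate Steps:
h = -42 (h = 6*(-7) = -42)
(27832 + (h - 1*5503)) + 24826 = (27832 + (-42 - 1*5503)) + 24826 = (27832 + (-42 - 5503)) + 24826 = (27832 - 5545) + 24826 = 22287 + 24826 = 47113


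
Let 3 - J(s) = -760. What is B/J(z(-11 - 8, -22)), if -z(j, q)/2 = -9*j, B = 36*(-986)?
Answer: -35496/763 ≈ -46.522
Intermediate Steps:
B = -35496
z(j, q) = 18*j (z(j, q) = -(-18)*j = 18*j)
J(s) = 763 (J(s) = 3 - 1*(-760) = 3 + 760 = 763)
B/J(z(-11 - 8, -22)) = -35496/763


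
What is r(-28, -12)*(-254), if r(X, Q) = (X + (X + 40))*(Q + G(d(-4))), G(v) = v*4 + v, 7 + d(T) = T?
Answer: -272288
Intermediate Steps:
d(T) = -7 + T
G(v) = 5*v (G(v) = 4*v + v = 5*v)
r(X, Q) = (-55 + Q)*(40 + 2*X) (r(X, Q) = (X + (X + 40))*(Q + 5*(-7 - 4)) = (X + (40 + X))*(Q + 5*(-11)) = (40 + 2*X)*(Q - 55) = (40 + 2*X)*(-55 + Q) = (-55 + Q)*(40 + 2*X))
r(-28, -12)*(-254) = (-2200 - 110*(-28) + 40*(-12) + 2*(-12)*(-28))*(-254) = (-2200 + 3080 - 480 + 672)*(-254) = 1072*(-254) = -272288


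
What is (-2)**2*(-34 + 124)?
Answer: 360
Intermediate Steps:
(-2)**2*(-34 + 124) = 4*90 = 360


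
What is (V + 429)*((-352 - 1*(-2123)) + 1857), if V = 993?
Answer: 5159016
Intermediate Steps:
(V + 429)*((-352 - 1*(-2123)) + 1857) = (993 + 429)*((-352 - 1*(-2123)) + 1857) = 1422*((-352 + 2123) + 1857) = 1422*(1771 + 1857) = 1422*3628 = 5159016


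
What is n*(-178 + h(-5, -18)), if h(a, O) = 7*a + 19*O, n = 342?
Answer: -189810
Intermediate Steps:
n*(-178 + h(-5, -18)) = 342*(-178 + (7*(-5) + 19*(-18))) = 342*(-178 + (-35 - 342)) = 342*(-178 - 377) = 342*(-555) = -189810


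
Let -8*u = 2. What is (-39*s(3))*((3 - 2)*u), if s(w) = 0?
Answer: 0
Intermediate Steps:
u = -1/4 (u = -1/8*2 = -1/4 ≈ -0.25000)
(-39*s(3))*((3 - 2)*u) = (-39*0)*((3 - 2)*(-1/4)) = 0*(1*(-1/4)) = 0*(-1/4) = 0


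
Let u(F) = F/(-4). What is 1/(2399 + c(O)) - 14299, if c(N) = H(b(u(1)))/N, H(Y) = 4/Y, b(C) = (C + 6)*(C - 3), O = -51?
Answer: -523091936836/36582415 ≈ -14299.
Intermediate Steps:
u(F) = -F/4 (u(F) = F*(-¼) = -F/4)
b(C) = (-3 + C)*(6 + C) (b(C) = (6 + C)*(-3 + C) = (-3 + C)*(6 + C))
c(N) = -64/(299*N) (c(N) = (4/(-18 + (-¼*1)² + 3*(-¼*1)))/N = (4/(-18 + (-¼)² + 3*(-¼)))/N = (4/(-18 + 1/16 - ¾))/N = (4/(-299/16))/N = (4*(-16/299))/N = -64/(299*N))
1/(2399 + c(O)) - 14299 = 1/(2399 - 64/299/(-51)) - 14299 = 1/(2399 - 64/299*(-1/51)) - 14299 = 1/(2399 + 64/15249) - 14299 = 1/(36582415/15249) - 14299 = 15249/36582415 - 14299 = -523091936836/36582415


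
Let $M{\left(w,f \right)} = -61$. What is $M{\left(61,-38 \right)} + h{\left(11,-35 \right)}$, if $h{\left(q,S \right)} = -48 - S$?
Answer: $-74$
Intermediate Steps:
$M{\left(61,-38 \right)} + h{\left(11,-35 \right)} = -61 - 13 = -74$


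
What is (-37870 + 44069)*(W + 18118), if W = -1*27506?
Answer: -58196212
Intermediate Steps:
W = -27506
(-37870 + 44069)*(W + 18118) = (-37870 + 44069)*(-27506 + 18118) = 6199*(-9388) = -58196212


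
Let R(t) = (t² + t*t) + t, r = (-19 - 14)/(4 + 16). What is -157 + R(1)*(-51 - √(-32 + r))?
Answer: -310 - 3*I*√3365/10 ≈ -310.0 - 17.403*I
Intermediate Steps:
r = -33/20 ≈ -1.6500
R(t) = t + 2*t² (R(t) = (t² + t²) + t = 2*t² + t = t + 2*t²)
-157 + R(1)*(-51 - √(-32 + r)) = -157 + (1*(1 + 2*1))*(-51 - √(-32 - 33/20)) = -157 + (1*(1 + 2))*(-51 - √(-673/20)) = -157 + (1*3)*(-51 - I*√3365/10) = -157 + 3*(-51 - I*√3365/10) = -157 + (-153 - 3*I*√3365/10) = -310 - 3*I*√3365/10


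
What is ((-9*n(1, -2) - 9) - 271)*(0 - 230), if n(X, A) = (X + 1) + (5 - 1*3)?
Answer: 72680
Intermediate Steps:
n(X, A) = 3 + X (n(X, A) = (1 + X) + (5 - 3) = (1 + X) + 2 = 3 + X)
((-9*n(1, -2) - 9) - 271)*(0 - 230) = ((-9*(3 + 1) - 9) - 271)*(0 - 230) = ((-9*4 - 9) - 271)*(-230) = ((-36 - 9) - 271)*(-230) = (-45 - 271)*(-230) = -316*(-230) = 72680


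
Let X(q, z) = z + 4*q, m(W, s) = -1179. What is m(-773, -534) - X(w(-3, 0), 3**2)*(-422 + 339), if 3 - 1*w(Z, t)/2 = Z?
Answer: 3552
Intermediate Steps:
w(Z, t) = 6 - 2*Z
m(-773, -534) - X(w(-3, 0), 3**2)*(-422 + 339) = -1179 - (3**2 + 4*(6 - 2*(-3)))*(-422 + 339) = -1179 - (9 + 4*(6 + 6))*(-83) = -1179 - (9 + 4*12)*(-83) = -1179 - (9 + 48)*(-83) = -1179 - 57*(-83) = -1179 - 1*(-4731) = -1179 + 4731 = 3552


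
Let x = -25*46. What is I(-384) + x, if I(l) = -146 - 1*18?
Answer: -1314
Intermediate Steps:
I(l) = -164 (I(l) = -146 - 18 = -164)
x = -1150
I(-384) + x = -164 - 1150 = -1314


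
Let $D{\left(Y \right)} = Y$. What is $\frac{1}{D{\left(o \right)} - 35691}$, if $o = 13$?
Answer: $- \frac{1}{35678} \approx -2.8028 \cdot 10^{-5}$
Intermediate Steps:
$\frac{1}{D{\left(o \right)} - 35691} = \frac{1}{13 - 35691} = \frac{1}{-35678} = - \frac{1}{35678}$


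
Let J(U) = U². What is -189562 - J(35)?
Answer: -190787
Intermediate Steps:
-189562 - J(35) = -189562 - 1*35² = -189562 - 1*1225 = -189562 - 1225 = -190787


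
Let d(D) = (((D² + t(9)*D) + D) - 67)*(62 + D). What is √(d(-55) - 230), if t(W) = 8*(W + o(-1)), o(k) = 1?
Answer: I*√10709 ≈ 103.48*I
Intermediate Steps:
t(W) = 8 + 8*W (t(W) = 8*(W + 1) = 8*(1 + W) = 8 + 8*W)
d(D) = (62 + D)*(-67 + D² + 81*D) (d(D) = (((D² + (8 + 8*9)*D) + D) - 67)*(62 + D) = (((D² + (8 + 72)*D) + D) - 67)*(62 + D) = (((D² + 80*D) + D) - 67)*(62 + D) = ((D² + 81*D) - 67)*(62 + D) = (-67 + D² + 81*D)*(62 + D) = (62 + D)*(-67 + D² + 81*D))
√(d(-55) - 230) = √((-4154 + (-55)³ + 143*(-55)² + 4955*(-55)) - 230) = √((-4154 - 166375 + 143*3025 - 272525) - 230) = √((-4154 - 166375 + 432575 - 272525) - 230) = √(-10479 - 230) = √(-10709) = I*√10709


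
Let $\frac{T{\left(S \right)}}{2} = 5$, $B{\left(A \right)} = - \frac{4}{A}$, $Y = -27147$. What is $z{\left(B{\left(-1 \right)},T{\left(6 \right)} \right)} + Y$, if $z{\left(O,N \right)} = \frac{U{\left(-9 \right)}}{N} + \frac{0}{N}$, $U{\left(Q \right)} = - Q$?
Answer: $- \frac{271461}{10} \approx -27146.0$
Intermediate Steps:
$T{\left(S \right)} = 10$ ($T{\left(S \right)} = 2 \cdot 5 = 10$)
$z{\left(O,N \right)} = \frac{9}{N}$ ($z{\left(O,N \right)} = \frac{\left(-1\right) \left(-9\right)}{N} + \frac{0}{N} = \frac{9}{N} + 0 = \frac{9}{N}$)
$z{\left(B{\left(-1 \right)},T{\left(6 \right)} \right)} + Y = \frac{9}{10} - 27147 = - \frac{271461}{10}$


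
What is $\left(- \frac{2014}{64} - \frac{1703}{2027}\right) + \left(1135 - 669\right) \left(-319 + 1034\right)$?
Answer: $\frac{21609940475}{64864} \approx 3.3316 \cdot 10^{5}$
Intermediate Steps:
$\left(- \frac{2014}{64} - \frac{1703}{2027}\right) + \left(1135 - 669\right) \left(-319 + 1034\right) = \left(\left(-2014\right) \frac{1}{64} - \frac{1703}{2027}\right) + 466 \cdot 715 = \left(- \frac{1007}{32} - \frac{1703}{2027}\right) + 333190 = - \frac{2095685}{64864} + 333190 = \frac{21609940475}{64864}$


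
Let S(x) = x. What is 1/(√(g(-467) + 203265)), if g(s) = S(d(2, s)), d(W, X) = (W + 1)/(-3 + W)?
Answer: √203262/203262 ≈ 0.0022181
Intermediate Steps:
d(W, X) = (1 + W)/(-3 + W)
g(s) = -3 (g(s) = (1 + 2)/(-3 + 2) = 3/(-1) = -1*3 = -3)
1/(√(g(-467) + 203265)) = 1/(√(-3 + 203265)) = 1/(√203262) = √203262/203262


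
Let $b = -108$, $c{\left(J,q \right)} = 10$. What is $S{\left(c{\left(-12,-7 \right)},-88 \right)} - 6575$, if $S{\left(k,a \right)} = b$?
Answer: $-6683$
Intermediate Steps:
$S{\left(k,a \right)} = -108$
$S{\left(c{\left(-12,-7 \right)},-88 \right)} - 6575 = -108 - 6575 = -6683$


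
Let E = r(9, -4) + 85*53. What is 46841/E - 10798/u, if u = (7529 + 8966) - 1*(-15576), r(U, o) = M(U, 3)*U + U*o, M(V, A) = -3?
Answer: 1454272995/142459382 ≈ 10.208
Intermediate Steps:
r(U, o) = -3*U + U*o
u = 32071 (u = 16495 + 15576 = 32071)
E = 4442 (E = 9*(-3 - 4) + 85*53 = 9*(-7) + 4505 = -63 + 4505 = 4442)
46841/E - 10798/u = 46841/4442 - 10798/32071 = 1454272995/142459382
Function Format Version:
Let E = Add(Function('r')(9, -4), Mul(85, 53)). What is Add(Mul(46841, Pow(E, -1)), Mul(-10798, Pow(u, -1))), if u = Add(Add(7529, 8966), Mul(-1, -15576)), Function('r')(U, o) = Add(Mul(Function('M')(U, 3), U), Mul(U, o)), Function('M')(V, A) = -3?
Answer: Rational(1454272995, 142459382) ≈ 10.208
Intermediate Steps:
Function('r')(U, o) = Add(Mul(-3, U), Mul(U, o))
u = 32071 (u = Add(16495, 15576) = 32071)
E = 4442 (E = Add(Mul(9, Add(-3, -4)), Mul(85, 53)) = Add(Mul(9, -7), 4505) = Add(-63, 4505) = 4442)
Add(Mul(46841, Pow(E, -1)), Mul(-10798, Pow(u, -1))) = Add(Mul(46841, Pow(4442, -1)), Mul(-10798, Pow(32071, -1))) = Add(Mul(46841, Rational(1, 4442)), Mul(-10798, Rational(1, 32071))) = Add(Rational(46841, 4442), Rational(-10798, 32071)) = Rational(1454272995, 142459382)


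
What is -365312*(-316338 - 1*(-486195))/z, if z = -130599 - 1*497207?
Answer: 31025400192/313903 ≈ 98838.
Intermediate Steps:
z = -627806 (z = -130599 - 497207 = -627806)
-365312*(-316338 - 1*(-486195))/z = -365312/((-627806/(-316338 - 1*(-486195)))) = -365312/((-627806/(-316338 + 486195))) = -365312/((-627806/169857)) = -365312/((-627806*1/169857)) = -365312/(-627806/169857) = -365312*(-169857/627806) = 31025400192/313903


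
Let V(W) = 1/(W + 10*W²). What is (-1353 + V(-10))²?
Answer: 1794177201961/980100 ≈ 1.8306e+6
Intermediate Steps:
(-1353 + V(-10))² = (-1353 + 1/((-10)*(1 + 10*(-10))))² = (-1353 - 1/(10*(1 - 100)))² = (-1353 - ⅒/(-99))² = (-1353 - ⅒*(-1/99))² = (-1353 + 1/990)² = (-1339469/990)² = 1794177201961/980100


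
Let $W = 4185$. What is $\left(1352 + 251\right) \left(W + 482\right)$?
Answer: $7481201$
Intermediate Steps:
$\left(1352 + 251\right) \left(W + 482\right) = \left(1352 + 251\right) \left(4185 + 482\right) = 1603 \cdot 4667 = 7481201$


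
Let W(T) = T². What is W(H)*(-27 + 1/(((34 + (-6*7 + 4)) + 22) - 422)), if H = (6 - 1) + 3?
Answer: -174544/101 ≈ -1728.2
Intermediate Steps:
H = 8 (H = 5 + 3 = 8)
W(H)*(-27 + 1/(((34 + (-6*7 + 4)) + 22) - 422)) = 8²*(-27 + 1/(((34 + (-6*7 + 4)) + 22) - 422)) = 64*(-27 + 1/(((34 + (-42 + 4)) + 22) - 422)) = 64*(-27 + 1/(((34 - 38) + 22) - 422)) = 64*(-27 + 1/((-4 + 22) - 422)) = 64*(-27 + 1/(18 - 422)) = 64*(-27 + 1/(-404)) = 64*(-27 - 1/404) = 64*(-10909/404) = -174544/101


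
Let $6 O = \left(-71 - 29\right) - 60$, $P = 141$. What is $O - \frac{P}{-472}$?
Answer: $- \frac{37337}{1416} \approx -26.368$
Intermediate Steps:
$O = - \frac{80}{3}$ ($O = \frac{\left(-71 - 29\right) - 60}{6} = \frac{-100 - 60}{6} = \frac{1}{6} \left(-160\right) = - \frac{80}{3} \approx -26.667$)
$O - \frac{P}{-472} = - \frac{80}{3} - \frac{141}{-472} = - \frac{80}{3} - 141 \left(- \frac{1}{472}\right) = - \frac{80}{3} - - \frac{141}{472} = - \frac{80}{3} + \frac{141}{472} = - \frac{37337}{1416}$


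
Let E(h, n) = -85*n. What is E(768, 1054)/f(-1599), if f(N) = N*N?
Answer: -89590/2556801 ≈ -0.035040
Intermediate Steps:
f(N) = N**2
E(768, 1054)/f(-1599) = (-85*1054)/((-1599)**2) = -89590/2556801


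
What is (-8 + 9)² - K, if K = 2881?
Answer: -2880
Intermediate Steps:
(-8 + 9)² - K = (-8 + 9)² - 1*2881 = 1² - 2881 = 1 - 2881 = -2880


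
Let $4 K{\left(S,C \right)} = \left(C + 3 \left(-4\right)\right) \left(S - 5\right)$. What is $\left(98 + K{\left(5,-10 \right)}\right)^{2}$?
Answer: $9604$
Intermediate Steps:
$K{\left(S,C \right)} = \frac{\left(-12 + C\right) \left(-5 + S\right)}{4}$ ($K{\left(S,C \right)} = \frac{\left(C + 3 \left(-4\right)\right) \left(S - 5\right)}{4} = \frac{\left(C - 12\right) \left(-5 + S\right)}{4} = \frac{\left(-12 + C\right) \left(-5 + S\right)}{4}$)
$\left(98 + K{\left(5,-10 \right)}\right)^{2} = \left(98 + \left(15 - 15 - - \frac{25}{2} + \frac{1}{4} \left(-10\right) 5\right)\right)^{2} = \left(98 + \left(15 - 15 + \frac{25}{2} - \frac{25}{2}\right)\right)^{2} = \left(98 + 0\right)^{2} = 98^{2} = 9604$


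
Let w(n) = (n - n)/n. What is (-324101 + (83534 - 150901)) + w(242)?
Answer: -391468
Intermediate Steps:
w(n) = 0 (w(n) = 0/n = 0)
(-324101 + (83534 - 150901)) + w(242) = (-324101 + (83534 - 150901)) + 0 = (-324101 - 67367) + 0 = -391468 + 0 = -391468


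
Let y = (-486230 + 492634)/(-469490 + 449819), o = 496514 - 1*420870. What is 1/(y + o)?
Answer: 19671/1487986720 ≈ 1.3220e-5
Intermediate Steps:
o = 75644 (o = 496514 - 420870 = 75644)
y = -6404/19671 (y = 6404/(-19671) = 6404*(-1/19671) = -6404/19671 ≈ -0.32556)
1/(y + o) = 1/(-6404/19671 + 75644) = 1/(1487986720/19671) = 19671/1487986720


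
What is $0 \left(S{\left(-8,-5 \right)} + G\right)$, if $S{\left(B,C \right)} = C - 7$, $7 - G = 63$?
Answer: $0$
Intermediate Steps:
$G = -56$ ($G = 7 - 63 = -56$)
$S{\left(B,C \right)} = -7 + C$ ($S{\left(B,C \right)} = C - 7 = -7 + C$)
$0 \left(S{\left(-8,-5 \right)} + G\right) = 0 \left(\left(-7 - 5\right) - 56\right) = 0 \left(-12 - 56\right) = 0 \left(-68\right) = 0$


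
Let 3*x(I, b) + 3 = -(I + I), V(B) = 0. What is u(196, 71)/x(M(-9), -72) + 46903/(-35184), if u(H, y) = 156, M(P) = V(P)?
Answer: -5535607/35184 ≈ -157.33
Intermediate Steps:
M(P) = 0
x(I, b) = -1 - 2*I/3 (x(I, b) = -1 + (-(I + I))/3 = -1 + (-2*I)/3 = -1 - 2*I/3)
u(196, 71)/x(M(-9), -72) + 46903/(-35184) = 156/(-1 - 2/3*0) + 46903/(-35184) = 156/(-1 + 0) + 46903*(-1/35184) = 156/(-1) - 46903/35184 = 156*(-1) - 46903/35184 = -156 - 46903/35184 = -5535607/35184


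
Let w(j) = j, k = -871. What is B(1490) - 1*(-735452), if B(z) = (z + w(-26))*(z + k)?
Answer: 1641668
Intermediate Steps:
B(z) = (-871 + z)*(-26 + z) (B(z) = (z - 26)*(z - 871) = (-26 + z)*(-871 + z) = (-871 + z)*(-26 + z))
B(1490) - 1*(-735452) = (22646 + 1490² - 897*1490) - 1*(-735452) = (22646 + 2220100 - 1336530) + 735452 = 906216 + 735452 = 1641668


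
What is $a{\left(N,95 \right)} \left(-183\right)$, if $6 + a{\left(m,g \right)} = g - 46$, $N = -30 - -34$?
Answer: $-7869$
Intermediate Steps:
$N = 4$ ($N = -30 + 34 = 4$)
$a{\left(m,g \right)} = -52 + g$ ($a{\left(m,g \right)} = -6 + \left(g - 46\right) = -6 + \left(-46 + g\right) = -52 + g$)
$a{\left(N,95 \right)} \left(-183\right) = \left(-52 + 95\right) \left(-183\right) = 43 \left(-183\right) = -7869$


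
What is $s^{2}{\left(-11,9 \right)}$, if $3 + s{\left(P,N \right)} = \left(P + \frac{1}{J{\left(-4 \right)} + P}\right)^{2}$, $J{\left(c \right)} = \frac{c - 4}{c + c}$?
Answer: $\frac{144504441}{10000} \approx 14450.0$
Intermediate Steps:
$J{\left(c \right)} = \frac{-4 + c}{2 c}$
$s{\left(P,N \right)} = -3 + \left(P + \frac{1}{1 + P}\right)^{2}$ ($s{\left(P,N \right)} = -3 + \left(P + \frac{1}{\frac{-4 - 4}{2 \left(-4\right)} + P}\right)^{2} = -3 + \left(P + \frac{1}{\frac{1}{2} \left(- \frac{1}{4}\right) \left(-8\right) + P}\right)^{2} = -3 + \left(P + \frac{1}{1 + P}\right)^{2}$)
$s^{2}{\left(-11,9 \right)} = \left(-3 + \frac{\left(1 - 11 + \left(-11\right)^{2}\right)^{2}}{\left(1 - 11\right)^{2}}\right)^{2} = \left(-3 + \frac{\left(1 - 11 + 121\right)^{2}}{100}\right)^{2} = \left(-3 + \frac{111^{2}}{100}\right)^{2} = \left(-3 + \frac{1}{100} \cdot 12321\right)^{2} = \left(-3 + \frac{12321}{100}\right)^{2} = \left(\frac{12021}{100}\right)^{2} = \frac{144504441}{10000}$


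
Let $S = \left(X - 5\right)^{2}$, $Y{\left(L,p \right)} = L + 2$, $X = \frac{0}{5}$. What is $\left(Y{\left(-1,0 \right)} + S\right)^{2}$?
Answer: $676$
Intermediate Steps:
$X = 0$ ($X = 0 \cdot \frac{1}{5} = 0$)
$Y{\left(L,p \right)} = 2 + L$
$S = 25$ ($S = \left(0 - 5\right)^{2} = \left(-5\right)^{2} = 25$)
$\left(Y{\left(-1,0 \right)} + S\right)^{2} = \left(\left(2 - 1\right) + 25\right)^{2} = \left(1 + 25\right)^{2} = 26^{2} = 676$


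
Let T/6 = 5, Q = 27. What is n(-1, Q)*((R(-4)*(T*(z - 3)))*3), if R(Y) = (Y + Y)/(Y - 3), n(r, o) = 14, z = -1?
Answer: -5760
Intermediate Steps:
T = 30 (T = 6*5 = 30)
R(Y) = 2*Y/(-3 + Y) (R(Y) = (2*Y)/(-3 + Y) = 2*Y/(-3 + Y))
n(-1, Q)*((R(-4)*(T*(z - 3)))*3) = 14*(((2*(-4)/(-3 - 4))*(30*(-1 - 3)))*3) = 14*(((2*(-4)/(-7))*(30*(-4)))*3) = 14*(((2*(-4)*(-⅐))*(-120))*3) = 14*(((8/7)*(-120))*3) = 14*(-960/7*3) = 14*(-2880/7) = -5760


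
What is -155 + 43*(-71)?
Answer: -3208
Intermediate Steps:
-155 + 43*(-71) = -155 - 3053 = -3208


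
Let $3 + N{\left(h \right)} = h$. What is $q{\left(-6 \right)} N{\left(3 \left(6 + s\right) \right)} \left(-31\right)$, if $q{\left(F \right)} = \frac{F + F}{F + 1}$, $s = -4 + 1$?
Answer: $- \frac{2232}{5} \approx -446.4$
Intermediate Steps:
$s = -3$
$N{\left(h \right)} = -3 + h$
$q{\left(F \right)} = \frac{2 F}{1 + F}$
$q{\left(-6 \right)} N{\left(3 \left(6 + s\right) \right)} \left(-31\right) = 2 \left(-6\right) \frac{1}{1 - 6} \left(-3 + 3 \left(6 - 3\right)\right) \left(-31\right) = 2 \left(-6\right) \frac{1}{-5} \left(-3 + 3 \cdot 3\right) \left(-31\right) = 2 \left(-6\right) \left(- \frac{1}{5}\right) \left(-3 + 9\right) \left(-31\right) = \frac{12}{5} \cdot 6 \left(-31\right) = \frac{72}{5} \left(-31\right) = - \frac{2232}{5}$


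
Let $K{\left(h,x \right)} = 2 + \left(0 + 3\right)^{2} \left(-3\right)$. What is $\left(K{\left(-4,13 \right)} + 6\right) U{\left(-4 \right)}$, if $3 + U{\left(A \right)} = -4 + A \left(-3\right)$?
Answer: $-95$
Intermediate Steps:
$K{\left(h,x \right)} = -25$ ($K{\left(h,x \right)} = 2 + 3^{2} \left(-3\right) = 2 + 9 \left(-3\right) = 2 - 27 = -25$)
$U{\left(A \right)} = -7 - 3 A$ ($U{\left(A \right)} = -3 + \left(-4 + A \left(-3\right)\right) = -3 - \left(4 + 3 A\right) = -7 - 3 A$)
$\left(K{\left(-4,13 \right)} + 6\right) U{\left(-4 \right)} = \left(-25 + 6\right) \left(-7 - -12\right) = - 19 \left(-7 + 12\right) = \left(-19\right) 5 = -95$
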